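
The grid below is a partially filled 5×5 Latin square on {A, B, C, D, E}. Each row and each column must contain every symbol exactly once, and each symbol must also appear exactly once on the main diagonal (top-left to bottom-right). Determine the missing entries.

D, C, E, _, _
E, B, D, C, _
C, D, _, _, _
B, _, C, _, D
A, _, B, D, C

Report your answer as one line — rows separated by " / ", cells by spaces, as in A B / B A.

(r2,c5) = A
(r3,c3) = A
(r4,c4) = E
(r5,c2) = E
(r1,c5) = B
(r3,c4) = B
(r3,c5) = E
(r4,c2) = A
(r1,c4) = A

D C E A B / E B D C A / C D A B E / B A C E D / A E B D C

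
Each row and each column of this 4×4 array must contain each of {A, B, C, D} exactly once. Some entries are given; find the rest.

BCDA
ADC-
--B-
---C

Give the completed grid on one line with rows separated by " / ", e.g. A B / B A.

B C D A / A D C B / C A B D / D B A C

At row 2, column 4: row 2 has {A,C,D}; column 4 has {A,C}; that leaves B.
At row 3, column 2: row 3 has {B}; column 2 has {C,D}; that leaves A.
At row 3, column 4: row 3 has {A,B}; column 4 has {A,B,C}; that leaves D.
At row 4, column 1: row 4 has {C}; column 1 has {A,B}; that leaves D.
At row 4, column 2: row 4 has {C,D}; column 2 has {A,C,D}; that leaves B.
At row 4, column 3: row 4 has {B,C,D}; column 3 has {B,C,D}; that leaves A.
At row 3, column 1: row 3 has {A,B,D}; column 1 has {A,B,D}; that leaves C.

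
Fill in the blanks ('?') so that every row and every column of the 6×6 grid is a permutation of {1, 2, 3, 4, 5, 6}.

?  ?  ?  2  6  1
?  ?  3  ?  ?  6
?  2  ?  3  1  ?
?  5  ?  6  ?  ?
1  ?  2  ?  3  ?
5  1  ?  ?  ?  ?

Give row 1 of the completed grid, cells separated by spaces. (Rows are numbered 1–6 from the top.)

Cell (r2,c2): row 2 has {3,6}; column 2 has {1,2,5} → 4.
Cell (r5,c2): row 5 has {1,2,3}; column 2 has {1,2,4,5} → 6.
Cell (r6,c4): row 6 has {1,5}; column 4 has {2,3,6} → 4.
Cell (r6,c5): row 6 has {1,4,5}; column 5 has {1,3,6} → 2.
Cell (r6,c6): row 6 has {1,2,4,5}; column 6 has {1,6} → 3.
Cell (r1,c2): row 1 has {1,2,6}; column 2 has {1,2,4,5,6} → 3.
Cell (r2,c1): row 2 has {3,4,6}; column 1 has {1,5} → 2.
Cell (r2,c5): row 2 has {2,3,4,6}; column 5 has {1,2,3,6} → 5.
Cell (r4,c5): row 4 has {5,6}; column 5 has {1,2,3,5,6} → 4.
Cell (r4,c6): row 4 has {4,5,6}; column 6 has {1,3,6} → 2.
Cell (r5,c4): row 5 has {1,2,3,6}; column 4 has {2,3,4,6} → 5.
Cell (r5,c6): row 5 has {1,2,3,5,6}; column 6 has {1,2,3,6} → 4.
Cell (r6,c3): row 6 has {1,2,3,4,5}; column 3 has {2,3} → 6.
Cell (r1,c1): row 1 has {1,2,3,6}; column 1 has {1,2,5} → 4.
Cell (r1,c3): row 1 has {1,2,3,4,6}; column 3 has {2,3,6} → 5.

4 3 5 2 6 1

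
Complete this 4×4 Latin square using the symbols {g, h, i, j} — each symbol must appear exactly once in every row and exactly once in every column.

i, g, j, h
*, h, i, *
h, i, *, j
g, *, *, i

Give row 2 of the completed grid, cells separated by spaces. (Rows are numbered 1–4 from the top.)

(r2,c1) = j
(r2,c4) = g

j h i g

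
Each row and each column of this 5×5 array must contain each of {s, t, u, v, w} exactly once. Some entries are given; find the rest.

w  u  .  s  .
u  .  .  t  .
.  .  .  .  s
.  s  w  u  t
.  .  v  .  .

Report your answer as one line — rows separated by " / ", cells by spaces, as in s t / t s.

w u t s v / u v s t w / t w u v s / v s w u t / s t v w u

(r1,c3) = t
(r1,c5) = v
(r2,c3) = s
(r2,c5) = w
(r3,c3) = u
(r4,c1) = v
(r5,c4) = w
(r5,c5) = u
(r2,c2) = v
(r3,c1) = t
(r3,c2) = w
(r3,c4) = v
(r5,c1) = s
(r5,c2) = t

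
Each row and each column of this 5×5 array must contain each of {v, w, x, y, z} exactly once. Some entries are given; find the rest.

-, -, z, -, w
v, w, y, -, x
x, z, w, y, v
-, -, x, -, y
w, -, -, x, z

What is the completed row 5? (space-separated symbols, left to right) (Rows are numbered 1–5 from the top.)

w y v x z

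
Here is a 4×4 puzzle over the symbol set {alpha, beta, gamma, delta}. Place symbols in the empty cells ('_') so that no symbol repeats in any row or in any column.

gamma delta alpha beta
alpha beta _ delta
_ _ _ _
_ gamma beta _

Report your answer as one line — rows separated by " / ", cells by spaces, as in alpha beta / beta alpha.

gamma delta alpha beta / alpha beta gamma delta / beta alpha delta gamma / delta gamma beta alpha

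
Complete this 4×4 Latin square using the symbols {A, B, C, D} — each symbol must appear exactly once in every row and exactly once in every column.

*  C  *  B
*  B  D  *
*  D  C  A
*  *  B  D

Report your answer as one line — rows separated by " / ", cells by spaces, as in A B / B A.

D C A B / A B D C / B D C A / C A B D

(r1,c3): row 1 has {B,C}; column 3 has {B,C,D}, so it must be A.
(r2,c4): row 2 has {B,D}; column 4 has {A,B,D}, so it must be C.
(r3,c1): row 3 has {A,C,D}; column 1 is empty so far, so it must be B.
(r4,c2): row 4 has {B,D}; column 2 has {B,C,D}, so it must be A.
(r1,c1): row 1 has {A,B,C}; column 1 has {B}, so it must be D.
(r2,c1): row 2 has {B,C,D}; column 1 has {B,D}, so it must be A.
(r4,c1): row 4 has {A,B,D}; column 1 has {A,B,D}, so it must be C.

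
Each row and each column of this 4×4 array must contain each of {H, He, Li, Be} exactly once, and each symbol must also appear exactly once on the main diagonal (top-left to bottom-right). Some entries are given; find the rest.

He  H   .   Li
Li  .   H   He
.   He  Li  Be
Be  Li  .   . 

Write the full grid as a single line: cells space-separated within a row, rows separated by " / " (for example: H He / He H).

He H Be Li / Li Be H He / H He Li Be / Be Li He H

(r1,c3) = Be
(r2,c2) = Be
(r3,c1) = H
(r4,c3) = He
(r4,c4) = H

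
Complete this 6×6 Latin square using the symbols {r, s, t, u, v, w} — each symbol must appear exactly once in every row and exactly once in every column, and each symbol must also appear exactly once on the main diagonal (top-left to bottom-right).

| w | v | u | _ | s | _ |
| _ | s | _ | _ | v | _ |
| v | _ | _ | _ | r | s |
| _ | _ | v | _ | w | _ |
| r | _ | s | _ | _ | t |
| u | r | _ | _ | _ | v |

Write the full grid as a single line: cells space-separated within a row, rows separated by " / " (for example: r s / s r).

w v u t s r / t s r u v w / v u t w r s / s t v r w u / r w s v u t / u r w s t v

(r1,c6) = r
(r2,c1) = t
(r3,c3) = t
(r4,c1) = s
(r4,c6) = u
(r5,c5) = u
(r6,c3) = w
(r6,c5) = t
(r1,c4) = t
(r2,c3) = r
(r2,c6) = w
(r4,c2) = t
(r4,c4) = r
(r5,c2) = w
(r5,c4) = v
(r6,c4) = s
(r2,c4) = u
(r3,c2) = u
(r3,c4) = w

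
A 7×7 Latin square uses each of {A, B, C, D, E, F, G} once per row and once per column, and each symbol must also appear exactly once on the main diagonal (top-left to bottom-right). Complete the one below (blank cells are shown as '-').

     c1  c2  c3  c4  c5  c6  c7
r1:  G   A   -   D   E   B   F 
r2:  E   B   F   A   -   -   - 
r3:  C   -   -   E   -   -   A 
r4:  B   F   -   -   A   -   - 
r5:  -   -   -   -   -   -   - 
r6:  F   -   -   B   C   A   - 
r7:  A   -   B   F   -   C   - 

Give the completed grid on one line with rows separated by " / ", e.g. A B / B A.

G A C D E B F / E B F A D G C / C G D E B F A / B F E C A D G / D C A G F E B / F E G B C A D / A D B F G C E

(r1,c3) = C
(r3,c3) = D
(r4,c4) = C
(r5,c1) = D
(r5,c4) = G
(r5,c5) = F
(r5,c6) = E
(r7,c7) = E
(r3,c2) = G
(r3,c5) = B
(r3,c6) = F
(r5,c2) = C
(r5,c3) = A
(r5,c7) = B
(r7,c2) = D
(r7,c5) = G
(r2,c5) = D
(r2,c6) = G
(r2,c7) = C
(r4,c6) = D
(r4,c7) = G
(r6,c2) = E
(r6,c3) = G
(r6,c7) = D
(r4,c3) = E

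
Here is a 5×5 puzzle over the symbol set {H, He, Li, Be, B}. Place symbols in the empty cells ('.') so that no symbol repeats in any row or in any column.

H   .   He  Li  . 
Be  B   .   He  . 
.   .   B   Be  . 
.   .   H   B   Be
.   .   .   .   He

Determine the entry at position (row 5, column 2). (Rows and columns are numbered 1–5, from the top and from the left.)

(r1,c2) = Be
(r1,c5) = B
(r2,c3) = Li
(r2,c5) = H
(r3,c5) = Li
(r5,c3) = Be
(r5,c4) = H
(r3,c1) = He
(r3,c2) = H
(r4,c1) = Li
(r4,c2) = He
(r5,c1) = B
(r5,c2) = Li

Li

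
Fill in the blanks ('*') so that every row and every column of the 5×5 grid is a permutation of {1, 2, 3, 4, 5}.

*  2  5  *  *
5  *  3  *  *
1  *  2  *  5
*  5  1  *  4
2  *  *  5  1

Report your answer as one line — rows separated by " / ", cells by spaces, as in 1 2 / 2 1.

4 2 5 1 3 / 5 1 3 4 2 / 1 4 2 3 5 / 3 5 1 2 4 / 2 3 4 5 1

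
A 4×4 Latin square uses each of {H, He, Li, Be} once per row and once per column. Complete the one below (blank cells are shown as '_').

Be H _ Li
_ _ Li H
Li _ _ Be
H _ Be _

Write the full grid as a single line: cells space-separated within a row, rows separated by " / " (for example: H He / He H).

(r1,c3) = He
(r2,c1) = He
(r2,c2) = Be
(r3,c2) = He
(r3,c3) = H
(r4,c2) = Li
(r4,c4) = He

Be H He Li / He Be Li H / Li He H Be / H Li Be He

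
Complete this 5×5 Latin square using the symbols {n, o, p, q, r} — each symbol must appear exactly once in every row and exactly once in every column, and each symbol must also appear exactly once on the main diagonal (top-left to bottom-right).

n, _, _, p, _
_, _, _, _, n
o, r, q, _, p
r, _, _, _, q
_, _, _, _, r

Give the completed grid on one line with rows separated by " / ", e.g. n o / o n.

At row 1, column 5: row 1 has {n,p}; column 5 has {n,p,q,r}; that leaves o.
At row 3, column 4: row 3 has {o,p,q,r}; column 4 has {p}; that leaves n.
At row 4, column 4: row 4 has {q,r}; column 4 has {n,p}; the diagonal has {n,q,r}; that leaves o.
At row 5, column 4: row 5 has {r}; column 4 has {n,o,p}; that leaves q.
At row 1, column 2: row 1 has {n,o,p}; column 2 has {r}; that leaves q.
At row 1, column 3: row 1 has {n,o,p,q}; column 3 has {q}; that leaves r.
At row 2, column 2: row 2 has {n}; column 2 has {q,r}; the diagonal has {n,o,q,r}; that leaves p.
At row 2, column 3: row 2 has {n,p}; column 3 has {q,r}; that leaves o.
At row 2, column 4: row 2 has {n,o,p}; column 4 has {n,o,p,q}; that leaves r.
At row 4, column 2: row 4 has {o,q,r}; column 2 has {p,q,r}; that leaves n.
At row 4, column 3: row 4 has {n,o,q,r}; column 3 has {o,q,r}; that leaves p.
At row 5, column 1: row 5 has {q,r}; column 1 has {n,o,r}; that leaves p.
At row 5, column 2: row 5 has {p,q,r}; column 2 has {n,p,q,r}; that leaves o.
At row 5, column 3: row 5 has {o,p,q,r}; column 3 has {o,p,q,r}; that leaves n.
At row 2, column 1: row 2 has {n,o,p,r}; column 1 has {n,o,p,r}; that leaves q.

n q r p o / q p o r n / o r q n p / r n p o q / p o n q r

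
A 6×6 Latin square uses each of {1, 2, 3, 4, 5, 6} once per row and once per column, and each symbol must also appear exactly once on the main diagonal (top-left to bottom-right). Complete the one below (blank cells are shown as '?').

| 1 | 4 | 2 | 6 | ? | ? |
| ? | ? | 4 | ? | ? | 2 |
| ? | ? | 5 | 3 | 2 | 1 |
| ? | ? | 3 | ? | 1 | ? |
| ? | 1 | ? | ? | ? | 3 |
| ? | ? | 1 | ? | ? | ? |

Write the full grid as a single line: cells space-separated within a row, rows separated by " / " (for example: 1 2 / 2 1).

1 4 2 6 3 5 / 5 3 4 1 6 2 / 4 6 5 3 2 1 / 6 5 3 2 1 4 / 2 1 6 5 4 3 / 3 2 1 4 5 6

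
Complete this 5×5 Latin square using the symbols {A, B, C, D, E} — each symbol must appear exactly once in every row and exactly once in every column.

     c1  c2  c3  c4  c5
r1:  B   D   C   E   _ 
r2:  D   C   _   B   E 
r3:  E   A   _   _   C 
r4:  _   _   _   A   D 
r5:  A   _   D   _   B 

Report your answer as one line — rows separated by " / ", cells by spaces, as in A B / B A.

B D C E A / D C A B E / E A B D C / C B E A D / A E D C B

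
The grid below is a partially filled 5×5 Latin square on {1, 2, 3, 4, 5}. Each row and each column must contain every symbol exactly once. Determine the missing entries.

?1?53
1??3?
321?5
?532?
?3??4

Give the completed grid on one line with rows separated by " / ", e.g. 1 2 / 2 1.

2 1 4 5 3 / 1 4 5 3 2 / 3 2 1 4 5 / 4 5 3 2 1 / 5 3 2 1 4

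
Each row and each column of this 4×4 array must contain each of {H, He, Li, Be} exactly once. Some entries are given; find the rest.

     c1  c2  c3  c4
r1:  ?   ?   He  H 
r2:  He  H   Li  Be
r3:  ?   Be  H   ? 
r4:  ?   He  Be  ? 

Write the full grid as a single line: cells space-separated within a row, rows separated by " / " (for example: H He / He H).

(r1,c2): row 1 has {H,He}; column 2 has {H,He,Be}, so it must be Li.
(r3,c1): row 3 has {H,Be}; column 1 has {He}, so it must be Li.
(r3,c4): row 3 has {H,Li,Be}; column 4 has {H,Be}, so it must be He.
(r4,c1): row 4 has {He,Be}; column 1 has {He,Li}, so it must be H.
(r4,c4): row 4 has {H,He,Be}; column 4 has {H,He,Be}, so it must be Li.
(r1,c1): row 1 has {H,He,Li}; column 1 has {H,He,Li}, so it must be Be.

Be Li He H / He H Li Be / Li Be H He / H He Be Li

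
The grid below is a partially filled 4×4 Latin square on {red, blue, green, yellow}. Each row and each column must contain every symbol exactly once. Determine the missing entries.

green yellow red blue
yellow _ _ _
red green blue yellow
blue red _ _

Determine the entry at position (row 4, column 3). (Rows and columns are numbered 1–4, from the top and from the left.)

(r2,c2): row 2 has {yellow}; column 2 has {red,green,yellow}, so it must be blue.
(r2,c3): row 2 has {blue,yellow}; column 3 has {red,blue}, so it must be green.
(r2,c4): row 2 has {blue,green,yellow}; column 4 has {blue,yellow}, so it must be red.
(r4,c3): row 4 has {red,blue}; column 3 has {red,blue,green}, so it must be yellow.

yellow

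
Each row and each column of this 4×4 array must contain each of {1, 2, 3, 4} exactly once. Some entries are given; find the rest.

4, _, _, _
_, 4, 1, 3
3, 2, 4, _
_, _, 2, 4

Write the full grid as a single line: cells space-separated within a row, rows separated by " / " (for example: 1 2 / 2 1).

4 1 3 2 / 2 4 1 3 / 3 2 4 1 / 1 3 2 4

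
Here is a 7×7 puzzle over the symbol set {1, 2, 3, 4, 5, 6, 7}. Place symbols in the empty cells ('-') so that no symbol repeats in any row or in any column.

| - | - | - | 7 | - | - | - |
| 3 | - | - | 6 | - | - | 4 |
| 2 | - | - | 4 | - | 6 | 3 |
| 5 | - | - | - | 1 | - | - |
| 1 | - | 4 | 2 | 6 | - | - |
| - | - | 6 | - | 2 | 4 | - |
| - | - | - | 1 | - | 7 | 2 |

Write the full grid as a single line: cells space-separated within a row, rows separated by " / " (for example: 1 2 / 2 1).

row 4 has {1,5}; column 4 has {1,2,4,6,7} — only 3 is left for (r4,c4).
row 4 has {1,3,5}; column 6 has {4,6,7} — only 2 is left for (r4,c6).
row 6 has {2,4,6}; column 1 has {1,2,3,5} — only 7 is left for (r6,c1).
row 6 has {2,4,6,7}; column 4 has {1,2,3,4,6,7} — only 5 is left for (r6,c4).
row 6 has {2,4,5,6,7}; column 7 has {2,3,4} — only 1 is left for (r6,c7).
row 4 has {1,2,3,5}; column 3 has {4,6} — only 7 is left for (r4,c3).
row 4 has {1,2,3,5,7}; column 7 has {1,2,3,4} — only 6 is left for (r4,c7).
row 6 has {1,2,4,5,6,7}; column 2 is empty so far — only 3 is left for (r6,c2).
row 1 has {7}; column 7 has {1,2,3,4,6} — only 5 is left for (r1,c7).
row 4 has {1,2,3,5,6,7}; column 2 has {3} — only 4 is left for (r4,c2).
row 5 has {1,2,4,6}; column 7 has {1,2,3,4,5,6} — only 7 is left for (r5,c7).
row 5 has {1,2,4,6,7}; column 2 has {3,4} — only 5 is left for (r5,c2).
row 5 has {1,2,4,5,6,7}; column 6 has {2,4,6,7} — only 3 is left for (r5,c6).
row 7 has {1,2,7}; column 2 has {3,4,5} — only 6 is left for (r7,c2).
row 1 has {5,7}; column 6 has {2,3,4,6,7} — only 1 is left for (r1,c6).
row 2 has {3,4,6}; column 6 has {1,2,3,4,6,7} — only 5 is left for (r2,c6).
row 7 has {1,2,6,7}; column 1 has {1,2,3,5,7} — only 4 is left for (r7,c1).
row 1 has {1,5,7}; column 1 has {1,2,3,4,5,7} — only 6 is left for (r1,c1).
row 1 has {1,5,6,7}; column 2 has {3,4,5,6} — only 2 is left for (r1,c2).
row 1 has {1,2,5,6,7}; column 3 has {4,6,7} — only 3 is left for (r1,c3).
row 1 has {1,2,3,5,6,7}; column 5 has {1,2,6} — only 4 is left for (r1,c5).
row 2 has {3,4,5,6}; column 5 has {1,2,4,6} — only 7 is left for (r2,c5).
row 3 has {2,3,4,6}; column 5 has {1,2,4,6,7} — only 5 is left for (r3,c5).
row 7 has {1,2,4,6,7}; column 3 has {3,4,6,7} — only 5 is left for (r7,c3).
row 7 has {1,2,4,5,6,7}; column 5 has {1,2,4,5,6,7} — only 3 is left for (r7,c5).
row 2 has {3,4,5,6,7}; column 2 has {2,3,4,5,6} — only 1 is left for (r2,c2).
row 2 has {1,3,4,5,6,7}; column 3 has {3,4,5,6,7} — only 2 is left for (r2,c3).
row 3 has {2,3,4,5,6}; column 2 has {1,2,3,4,5,6} — only 7 is left for (r3,c2).
row 3 has {2,3,4,5,6,7}; column 3 has {2,3,4,5,6,7} — only 1 is left for (r3,c3).

6 2 3 7 4 1 5 / 3 1 2 6 7 5 4 / 2 7 1 4 5 6 3 / 5 4 7 3 1 2 6 / 1 5 4 2 6 3 7 / 7 3 6 5 2 4 1 / 4 6 5 1 3 7 2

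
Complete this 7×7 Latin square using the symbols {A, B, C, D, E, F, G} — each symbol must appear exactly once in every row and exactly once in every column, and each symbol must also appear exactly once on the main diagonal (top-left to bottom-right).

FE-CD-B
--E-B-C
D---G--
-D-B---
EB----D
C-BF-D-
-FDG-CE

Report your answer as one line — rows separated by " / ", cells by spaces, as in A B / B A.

F E G C D A B / A G E D B F C / D C A E G B F / G D C B F E A / E B F A C G D / C A B F E D G / B F D G A C E

(r5,c4) = A
(r5,c5) = C
(r7,c5) = A
(r2,c4) = D
(r3,c3) = A
(r3,c4) = E
(r3,c7) = F
(r6,c5) = E
(r7,c1) = B
(r1,c3) = G
(r1,c6) = A
(r2,c2) = G
(r2,c6) = F
(r3,c2) = C
(r3,c6) = B
(r4,c5) = F
(r5,c3) = F
(r5,c6) = G
(r6,c2) = A
(r6,c7) = G
(r2,c1) = A
(r4,c1) = G
(r4,c3) = C
(r4,c6) = E
(r4,c7) = A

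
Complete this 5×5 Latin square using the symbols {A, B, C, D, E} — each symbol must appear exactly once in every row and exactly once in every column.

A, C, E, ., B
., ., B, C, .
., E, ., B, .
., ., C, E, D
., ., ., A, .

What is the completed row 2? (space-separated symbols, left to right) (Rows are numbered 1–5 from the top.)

E D B C A

At row 1, column 4: row 1 has {A,B,C,E}; column 4 has {A,B,C,E}; that leaves D.
At row 4, column 1: row 4 has {C,D,E}; column 1 has {A}; that leaves B.
At row 4, column 2: row 4 has {B,C,D,E}; column 2 has {C,E}; that leaves A.
At row 5, column 3: row 5 has {A}; column 3 has {B,C,E}; that leaves D.
At row 2, column 2: row 2 has {B,C}; column 2 has {A,C,E}; that leaves D.
At row 3, column 3: row 3 has {B,E}; column 3 has {B,C,D,E}; that leaves A.
At row 3, column 5: row 3 has {A,B,E}; column 5 has {B,D}; that leaves C.
At row 5, column 2: row 5 has {A,D}; column 2 has {A,C,D,E}; that leaves B.
At row 5, column 5: row 5 has {A,B,D}; column 5 has {B,C,D}; that leaves E.
At row 2, column 1: row 2 has {B,C,D}; column 1 has {A,B}; that leaves E.
At row 2, column 5: row 2 has {B,C,D,E}; column 5 has {B,C,D,E}; that leaves A.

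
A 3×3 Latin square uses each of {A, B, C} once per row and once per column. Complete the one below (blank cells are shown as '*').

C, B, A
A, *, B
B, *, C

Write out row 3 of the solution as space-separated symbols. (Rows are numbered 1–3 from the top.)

B A C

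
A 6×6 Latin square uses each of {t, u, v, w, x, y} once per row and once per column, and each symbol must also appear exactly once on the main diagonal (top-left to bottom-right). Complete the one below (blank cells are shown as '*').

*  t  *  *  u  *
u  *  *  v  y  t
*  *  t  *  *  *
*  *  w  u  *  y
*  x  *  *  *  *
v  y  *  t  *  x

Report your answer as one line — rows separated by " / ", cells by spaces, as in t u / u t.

y t v x u w / u w x v y t / w u t y x v / x v w u t y / t x y w v u / v y u t w x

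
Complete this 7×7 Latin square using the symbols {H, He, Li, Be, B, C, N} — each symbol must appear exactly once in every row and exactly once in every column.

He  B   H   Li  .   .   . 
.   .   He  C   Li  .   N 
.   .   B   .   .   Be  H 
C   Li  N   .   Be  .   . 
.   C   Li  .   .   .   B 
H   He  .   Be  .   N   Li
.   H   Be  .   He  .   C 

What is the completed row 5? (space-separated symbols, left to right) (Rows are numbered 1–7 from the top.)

Be C Li N H He B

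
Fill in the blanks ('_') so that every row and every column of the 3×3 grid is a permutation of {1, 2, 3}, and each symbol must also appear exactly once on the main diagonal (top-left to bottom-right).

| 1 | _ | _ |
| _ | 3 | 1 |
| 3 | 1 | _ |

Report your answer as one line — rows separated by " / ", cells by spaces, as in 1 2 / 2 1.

(r1,c2) = 2
(r1,c3) = 3
(r2,c1) = 2
(r3,c3) = 2

1 2 3 / 2 3 1 / 3 1 2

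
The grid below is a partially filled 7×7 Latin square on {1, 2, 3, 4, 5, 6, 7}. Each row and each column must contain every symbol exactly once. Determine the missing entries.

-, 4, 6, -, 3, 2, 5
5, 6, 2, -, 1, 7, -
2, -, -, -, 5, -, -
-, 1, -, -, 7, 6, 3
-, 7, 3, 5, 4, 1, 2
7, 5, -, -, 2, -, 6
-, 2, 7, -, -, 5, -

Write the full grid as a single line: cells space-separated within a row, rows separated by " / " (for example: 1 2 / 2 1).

1 4 6 7 3 2 5 / 5 6 2 3 1 7 4 / 2 3 1 6 5 4 7 / 4 1 5 2 7 6 3 / 6 7 3 5 4 1 2 / 7 5 4 1 2 3 6 / 3 2 7 4 6 5 1

At row 1, column 1: row 1 has {2,3,4,5,6}; column 1 has {2,5,7}; that leaves 1.
At row 1, column 4: row 1 has {1,2,3,4,5,6}; column 4 has {5}; that leaves 7.
At row 2, column 7: row 2 has {1,2,5,6,7}; column 7 has {2,3,5,6}; that leaves 4.
At row 3, column 2: row 3 has {2,5}; column 2 has {1,2,4,5,6,7}; that leaves 3.
At row 3, column 6: row 3 has {2,3,5}; column 6 has {1,2,5,6,7}; that leaves 4.
At row 4, column 1: row 4 has {1,3,6,7}; column 1 has {1,2,5,7}; that leaves 4.
At row 4, column 3: row 4 has {1,3,4,6,7}; column 3 has {2,3,6,7}; that leaves 5.
At row 4, column 4: row 4 has {1,3,4,5,6,7}; column 4 has {5,7}; that leaves 2.
At row 5, column 1: row 5 has {1,2,3,4,5,7}; column 1 has {1,2,4,5,7}; that leaves 6.
At row 6, column 6: row 6 has {2,5,6,7}; column 6 has {1,2,4,5,6,7}; that leaves 3.
At row 7, column 1: row 7 has {2,5,7}; column 1 has {1,2,4,5,6,7}; that leaves 3.
At row 7, column 5: row 7 has {2,3,5,7}; column 5 has {1,2,3,4,5,7}; that leaves 6.
At row 7, column 7: row 7 has {2,3,5,6,7}; column 7 has {2,3,4,5,6}; that leaves 1.
At row 2, column 4: row 2 has {1,2,4,5,6,7}; column 4 has {2,5,7}; that leaves 3.
At row 3, column 3: row 3 has {2,3,4,5}; column 3 has {2,3,5,6,7}; that leaves 1.
At row 3, column 4: row 3 has {1,2,3,4,5}; column 4 has {2,3,5,7}; that leaves 6.
At row 3, column 7: row 3 has {1,2,3,4,5,6}; column 7 has {1,2,3,4,5,6}; that leaves 7.
At row 6, column 3: row 6 has {2,3,5,6,7}; column 3 has {1,2,3,5,6,7}; that leaves 4.
At row 6, column 4: row 6 has {2,3,4,5,6,7}; column 4 has {2,3,5,6,7}; that leaves 1.
At row 7, column 4: row 7 has {1,2,3,5,6,7}; column 4 has {1,2,3,5,6,7}; that leaves 4.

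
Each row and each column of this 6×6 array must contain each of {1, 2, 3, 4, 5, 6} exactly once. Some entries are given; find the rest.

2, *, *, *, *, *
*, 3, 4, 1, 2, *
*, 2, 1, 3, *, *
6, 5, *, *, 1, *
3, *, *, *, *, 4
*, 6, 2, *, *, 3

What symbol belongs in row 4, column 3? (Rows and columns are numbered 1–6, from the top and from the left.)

3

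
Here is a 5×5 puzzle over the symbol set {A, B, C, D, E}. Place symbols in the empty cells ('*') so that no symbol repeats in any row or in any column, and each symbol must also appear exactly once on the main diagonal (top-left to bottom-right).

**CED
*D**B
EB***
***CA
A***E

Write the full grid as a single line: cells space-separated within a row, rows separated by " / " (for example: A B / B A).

At row 1, column 1: row 1 has {C,D,E}; column 1 has {A,E}; the diagonal has {C,D,E}; that leaves B.
At row 1, column 2: row 1 has {B,C,D,E}; column 2 has {B,D}; that leaves A.
At row 2, column 1: row 2 has {B,D}; column 1 has {A,B,E}; that leaves C.
At row 2, column 4: row 2 has {B,C,D}; column 4 has {C,E}; that leaves A.
At row 3, column 3: row 3 has {B,E}; column 3 has {C}; the diagonal has {B,C,D,E}; that leaves A.
At row 3, column 4: row 3 has {A,B,E}; column 4 has {A,C,E}; that leaves D.
At row 3, column 5: row 3 has {A,B,D,E}; column 5 has {A,B,D,E}; that leaves C.
At row 4, column 1: row 4 has {A,C}; column 1 has {A,B,C,E}; that leaves D.
At row 4, column 2: row 4 has {A,C,D}; column 2 has {A,B,D}; that leaves E.
At row 4, column 3: row 4 has {A,C,D,E}; column 3 has {A,C}; that leaves B.
At row 5, column 2: row 5 has {A,E}; column 2 has {A,B,D,E}; that leaves C.
At row 5, column 3: row 5 has {A,C,E}; column 3 has {A,B,C}; that leaves D.
At row 5, column 4: row 5 has {A,C,D,E}; column 4 has {A,C,D,E}; that leaves B.
At row 2, column 3: row 2 has {A,B,C,D}; column 3 has {A,B,C,D}; that leaves E.

B A C E D / C D E A B / E B A D C / D E B C A / A C D B E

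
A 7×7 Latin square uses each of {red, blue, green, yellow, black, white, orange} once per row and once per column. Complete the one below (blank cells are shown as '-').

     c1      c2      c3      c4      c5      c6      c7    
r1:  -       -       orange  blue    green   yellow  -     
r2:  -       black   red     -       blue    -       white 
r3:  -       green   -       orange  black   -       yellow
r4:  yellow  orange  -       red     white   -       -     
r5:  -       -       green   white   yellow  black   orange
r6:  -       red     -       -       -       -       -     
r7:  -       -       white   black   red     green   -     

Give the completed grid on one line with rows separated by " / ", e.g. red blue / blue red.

black white orange blue green yellow red / green black red yellow blue orange white / white green blue orange black red yellow / yellow orange black red white blue green / red blue green white yellow black orange / blue red yellow green orange white black / orange yellow white black red green blue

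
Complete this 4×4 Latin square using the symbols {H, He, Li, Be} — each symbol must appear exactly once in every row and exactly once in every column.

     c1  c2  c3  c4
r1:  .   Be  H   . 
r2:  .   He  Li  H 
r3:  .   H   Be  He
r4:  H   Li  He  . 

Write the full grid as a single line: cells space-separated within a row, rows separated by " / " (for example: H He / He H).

He Be H Li / Be He Li H / Li H Be He / H Li He Be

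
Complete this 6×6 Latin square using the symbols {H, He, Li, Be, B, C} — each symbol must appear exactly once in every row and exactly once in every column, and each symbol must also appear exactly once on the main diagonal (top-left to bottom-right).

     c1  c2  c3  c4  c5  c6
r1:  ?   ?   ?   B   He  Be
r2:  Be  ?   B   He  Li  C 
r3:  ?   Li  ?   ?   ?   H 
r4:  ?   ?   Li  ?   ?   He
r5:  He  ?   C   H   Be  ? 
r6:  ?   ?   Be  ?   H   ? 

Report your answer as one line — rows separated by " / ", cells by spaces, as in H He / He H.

Li C H B He Be / Be H B He Li C / B Li He Be C H / H Be Li C B He / He B C H Be Li / C He Be Li H B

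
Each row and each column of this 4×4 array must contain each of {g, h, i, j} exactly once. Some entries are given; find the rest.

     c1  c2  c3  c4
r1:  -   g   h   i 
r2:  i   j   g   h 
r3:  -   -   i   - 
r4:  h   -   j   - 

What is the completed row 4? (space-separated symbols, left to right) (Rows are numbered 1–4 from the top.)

h i j g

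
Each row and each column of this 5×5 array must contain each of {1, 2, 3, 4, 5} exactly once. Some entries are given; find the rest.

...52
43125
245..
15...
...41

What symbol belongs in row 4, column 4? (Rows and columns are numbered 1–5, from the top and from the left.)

At row 1, column 1: row 1 has {2,5}; column 1 has {1,2,4}; that leaves 3.
At row 1, column 2: row 1 has {2,3,5}; column 2 has {3,4,5}; that leaves 1.
At row 1, column 3: row 1 has {1,2,3,5}; column 3 has {1,5}; that leaves 4.
At row 3, column 5: row 3 has {2,4,5}; column 5 has {1,2,5}; that leaves 3.
At row 4, column 4: row 4 has {1,5}; column 4 has {2,4,5}; that leaves 3.

3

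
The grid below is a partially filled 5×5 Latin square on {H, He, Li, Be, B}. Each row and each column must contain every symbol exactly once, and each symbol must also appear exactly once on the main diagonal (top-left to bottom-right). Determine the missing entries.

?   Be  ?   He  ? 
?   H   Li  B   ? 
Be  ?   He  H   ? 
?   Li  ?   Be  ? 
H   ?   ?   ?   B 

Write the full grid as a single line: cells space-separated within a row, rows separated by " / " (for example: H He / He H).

row 1 has {He,Be}; column 1 has {H,Be}; the diagonal has {H,He,Be,B} — only Li is left for (r1,c1).
row 1 has {He,Li,Be}; column 5 has {B} — only H is left for (r1,c5).
row 2 has {H,Li,B}; column 1 has {H,Li,Be} — only He is left for (r2,c1).
row 2 has {H,He,Li,B}; column 5 has {H,B} — only Be is left for (r2,c5).
row 3 has {H,He,Be}; column 2 has {H,Li,Be} — only B is left for (r3,c2).
row 3 has {H,He,Be,B}; column 5 has {H,Be,B} — only Li is left for (r3,c5).
row 4 has {Li,Be}; column 1 has {H,He,Li,Be} — only B is left for (r4,c1).
row 4 has {Li,Be,B}; column 3 has {He,Li} — only H is left for (r4,c3).
row 4 has {H,Li,Be,B}; column 5 has {H,Li,Be,B} — only He is left for (r4,c5).
row 5 has {H,B}; column 2 has {H,Li,Be,B} — only He is left for (r5,c2).
row 5 has {H,He,B}; column 3 has {H,He,Li} — only Be is left for (r5,c3).
row 5 has {H,He,Be,B}; column 4 has {H,He,Be,B} — only Li is left for (r5,c4).
row 1 has {H,He,Li,Be}; column 3 has {H,He,Li,Be} — only B is left for (r1,c3).

Li Be B He H / He H Li B Be / Be B He H Li / B Li H Be He / H He Be Li B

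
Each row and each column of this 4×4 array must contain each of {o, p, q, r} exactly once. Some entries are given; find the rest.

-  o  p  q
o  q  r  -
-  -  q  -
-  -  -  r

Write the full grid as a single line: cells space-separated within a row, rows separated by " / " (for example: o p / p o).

r o p q / o q r p / p r q o / q p o r

At row 1, column 1: row 1 has {o,p,q}; column 1 has {o}; that leaves r.
At row 2, column 4: row 2 has {o,q,r}; column 4 has {q,r}; that leaves p.
At row 3, column 1: row 3 has {q}; column 1 has {o,r}; that leaves p.
At row 3, column 2: row 3 has {p,q}; column 2 has {o,q}; that leaves r.
At row 3, column 4: row 3 has {p,q,r}; column 4 has {p,q,r}; that leaves o.
At row 4, column 1: row 4 has {r}; column 1 has {o,p,r}; that leaves q.
At row 4, column 2: row 4 has {q,r}; column 2 has {o,q,r}; that leaves p.
At row 4, column 3: row 4 has {p,q,r}; column 3 has {p,q,r}; that leaves o.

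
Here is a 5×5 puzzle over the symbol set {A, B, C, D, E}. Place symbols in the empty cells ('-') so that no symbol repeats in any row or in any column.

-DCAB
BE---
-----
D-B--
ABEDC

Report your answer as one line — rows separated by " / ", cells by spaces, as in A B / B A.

(r1,c1) = E
(r2,c4) = C
(r3,c1) = C
(r3,c2) = A
(r3,c3) = D
(r3,c5) = E
(r4,c2) = C
(r4,c4) = E
(r4,c5) = A
(r2,c3) = A
(r2,c5) = D
(r3,c4) = B

E D C A B / B E A C D / C A D B E / D C B E A / A B E D C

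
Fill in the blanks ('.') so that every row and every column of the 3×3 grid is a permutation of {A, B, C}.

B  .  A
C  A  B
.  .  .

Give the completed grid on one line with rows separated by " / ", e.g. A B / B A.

B C A / C A B / A B C

At row 1, column 2: row 1 has {A,B}; column 2 has {A}; that leaves C.
At row 3, column 1: row 3 is empty so far; column 1 has {B,C}; that leaves A.
At row 3, column 2: row 3 has {A}; column 2 has {A,C}; that leaves B.
At row 3, column 3: row 3 has {A,B}; column 3 has {A,B}; that leaves C.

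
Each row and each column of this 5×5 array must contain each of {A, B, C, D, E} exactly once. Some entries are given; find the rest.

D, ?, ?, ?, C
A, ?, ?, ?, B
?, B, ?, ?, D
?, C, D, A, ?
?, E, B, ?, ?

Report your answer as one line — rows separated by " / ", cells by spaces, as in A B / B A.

D A E B C / A D C E B / E B A C D / B C D A E / C E B D A

(r1,c2) = A
(r1,c3) = E
(r1,c4) = B
(r2,c2) = D
(r2,c3) = C
(r2,c4) = E
(r3,c3) = A
(r3,c4) = C
(r4,c5) = E
(r5,c1) = C
(r5,c4) = D
(r5,c5) = A
(r3,c1) = E
(r4,c1) = B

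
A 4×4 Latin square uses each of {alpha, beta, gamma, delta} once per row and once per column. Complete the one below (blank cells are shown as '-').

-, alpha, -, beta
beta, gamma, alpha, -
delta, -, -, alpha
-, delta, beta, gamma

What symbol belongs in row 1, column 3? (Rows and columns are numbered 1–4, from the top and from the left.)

(r1,c1) = gamma
(r1,c3) = delta

delta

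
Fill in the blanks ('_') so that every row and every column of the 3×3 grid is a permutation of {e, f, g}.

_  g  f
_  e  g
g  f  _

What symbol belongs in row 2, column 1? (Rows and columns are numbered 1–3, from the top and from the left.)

f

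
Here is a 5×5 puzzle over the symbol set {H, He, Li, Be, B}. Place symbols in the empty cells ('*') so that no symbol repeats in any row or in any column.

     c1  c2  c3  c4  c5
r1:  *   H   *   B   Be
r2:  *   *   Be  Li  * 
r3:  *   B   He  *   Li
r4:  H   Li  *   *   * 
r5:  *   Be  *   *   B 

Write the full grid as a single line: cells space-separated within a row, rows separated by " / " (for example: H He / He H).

At row 1, column 3: row 1 has {H,Be,B}; column 3 has {He,Be}; that leaves Li.
At row 2, column 2: row 2 has {Li,Be}; column 2 has {H,Li,Be,B}; that leaves He.
At row 2, column 5: row 2 has {He,Li,Be}; column 5 has {Li,Be,B}; that leaves H.
At row 3, column 1: row 3 has {He,Li,B}; column 1 has {H}; that leaves Be.
At row 3, column 4: row 3 has {He,Li,Be,B}; column 4 has {Li,B}; that leaves H.
At row 4, column 3: row 4 has {H,Li}; column 3 has {He,Li,Be}; that leaves B.
At row 4, column 5: row 4 has {H,Li,B}; column 5 has {H,Li,Be,B}; that leaves He.
At row 5, column 3: row 5 has {Be,B}; column 3 has {He,Li,Be,B}; that leaves H.
At row 5, column 4: row 5 has {H,Be,B}; column 4 has {H,Li,B}; that leaves He.
At row 1, column 1: row 1 has {H,Li,Be,B}; column 1 has {H,Be}; that leaves He.
At row 2, column 1: row 2 has {H,He,Li,Be}; column 1 has {H,He,Be}; that leaves B.
At row 4, column 4: row 4 has {H,He,Li,B}; column 4 has {H,He,Li,B}; that leaves Be.
At row 5, column 1: row 5 has {H,He,Be,B}; column 1 has {H,He,Be,B}; that leaves Li.

He H Li B Be / B He Be Li H / Be B He H Li / H Li B Be He / Li Be H He B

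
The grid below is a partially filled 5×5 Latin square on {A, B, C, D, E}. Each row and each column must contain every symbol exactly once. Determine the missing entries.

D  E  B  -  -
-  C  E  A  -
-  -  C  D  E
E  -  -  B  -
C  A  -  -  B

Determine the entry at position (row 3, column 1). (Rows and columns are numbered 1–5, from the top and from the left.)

(r1,c4) = C
(r1,c5) = A
(r2,c1) = B
(r2,c5) = D
(r3,c1) = A

A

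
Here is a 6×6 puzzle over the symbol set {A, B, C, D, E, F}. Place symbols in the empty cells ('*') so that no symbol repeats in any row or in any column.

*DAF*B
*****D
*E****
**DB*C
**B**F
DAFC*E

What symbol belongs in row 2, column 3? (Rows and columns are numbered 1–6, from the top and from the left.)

At row 3, column 3: row 3 has {E}; column 3 has {A,B,D,F}; that leaves C.
At row 3, column 6: row 3 has {C,E}; column 6 has {B,C,D,E,F}; that leaves A.
At row 4, column 2: row 4 has {B,C,D}; column 2 has {A,D,E}; that leaves F.
At row 5, column 2: row 5 has {B,F}; column 2 has {A,D,E,F}; that leaves C.
At row 6, column 5: row 6 has {A,C,D,E,F}; column 5 is empty so far; that leaves B.
At row 2, column 2: row 2 has {D}; column 2 has {A,C,D,E,F}; that leaves B.
At row 2, column 3: row 2 has {B,D}; column 3 has {A,B,C,D,F}; that leaves E.

E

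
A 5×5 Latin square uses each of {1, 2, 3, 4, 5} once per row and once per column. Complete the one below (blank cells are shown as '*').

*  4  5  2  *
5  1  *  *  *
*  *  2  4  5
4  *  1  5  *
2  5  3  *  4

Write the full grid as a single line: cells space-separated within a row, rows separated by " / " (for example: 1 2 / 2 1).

3 4 5 2 1 / 5 1 4 3 2 / 1 3 2 4 5 / 4 2 1 5 3 / 2 5 3 1 4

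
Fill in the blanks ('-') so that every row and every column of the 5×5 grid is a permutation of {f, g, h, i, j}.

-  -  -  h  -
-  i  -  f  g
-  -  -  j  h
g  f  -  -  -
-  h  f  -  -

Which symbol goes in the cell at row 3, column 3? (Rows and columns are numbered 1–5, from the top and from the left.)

i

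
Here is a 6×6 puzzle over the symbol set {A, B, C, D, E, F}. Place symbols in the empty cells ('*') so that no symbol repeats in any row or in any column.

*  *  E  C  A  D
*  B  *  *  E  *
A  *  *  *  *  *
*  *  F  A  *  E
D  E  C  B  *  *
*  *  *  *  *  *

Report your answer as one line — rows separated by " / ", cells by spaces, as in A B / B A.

B F E C A D / F B A D E C / A C B E D F / C D F A B E / D E C B F A / E A D F C B

(r1,c2): row 1 has {A,C,D,E}; column 2 has {B,E}, so it must be F.
(r5,c5): row 5 has {B,C,D,E}; column 5 has {A,E}, so it must be F.
(r5,c6): row 5 has {B,C,D,E,F}; column 6 has {D,E}, so it must be A.
(r1,c1): row 1 has {A,C,D,E,F}; column 1 has {A,D}, so it must be B.
(r4,c1): row 4 has {A,E,F}; column 1 has {A,B,D}, so it must be C.
(r4,c2): row 4 has {A,C,E,F}; column 2 has {B,E,F}, so it must be D.
(r4,c5): row 4 has {A,C,D,E,F}; column 5 has {A,E,F}, so it must be B.
(r2,c1): row 2 has {B,E}; column 1 has {A,B,C,D}, so it must be F.
(r2,c4): row 2 has {B,E,F}; column 4 has {A,B,C}, so it must be D.
(r2,c6): row 2 has {B,D,E,F}; column 6 has {A,D,E}, so it must be C.
(r3,c2): row 3 has {A}; column 2 has {B,D,E,F}, so it must be C.
(r3,c5): row 3 has {A,C}; column 5 has {A,B,E,F}, so it must be D.
(r6,c1): row 6 is empty so far; column 1 has {A,B,C,D,F}, so it must be E.
(r6,c2): row 6 has {E}; column 2 has {B,C,D,E,F}, so it must be A.
(r6,c4): row 6 has {A,E}; column 4 has {A,B,C,D}, so it must be F.
(r6,c5): row 6 has {A,E,F}; column 5 has {A,B,D,E,F}, so it must be C.
(r6,c6): row 6 has {A,C,E,F}; column 6 has {A,C,D,E}, so it must be B.
(r2,c3): row 2 has {B,C,D,E,F}; column 3 has {C,E,F}, so it must be A.
(r3,c3): row 3 has {A,C,D}; column 3 has {A,C,E,F}, so it must be B.
(r3,c4): row 3 has {A,B,C,D}; column 4 has {A,B,C,D,F}, so it must be E.
(r3,c6): row 3 has {A,B,C,D,E}; column 6 has {A,B,C,D,E}, so it must be F.
(r6,c3): row 6 has {A,B,C,E,F}; column 3 has {A,B,C,E,F}, so it must be D.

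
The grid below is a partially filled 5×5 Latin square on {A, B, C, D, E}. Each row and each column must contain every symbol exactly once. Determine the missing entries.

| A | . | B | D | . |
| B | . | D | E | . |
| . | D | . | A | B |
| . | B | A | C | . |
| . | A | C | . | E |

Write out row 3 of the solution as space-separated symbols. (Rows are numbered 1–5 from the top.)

C D E A B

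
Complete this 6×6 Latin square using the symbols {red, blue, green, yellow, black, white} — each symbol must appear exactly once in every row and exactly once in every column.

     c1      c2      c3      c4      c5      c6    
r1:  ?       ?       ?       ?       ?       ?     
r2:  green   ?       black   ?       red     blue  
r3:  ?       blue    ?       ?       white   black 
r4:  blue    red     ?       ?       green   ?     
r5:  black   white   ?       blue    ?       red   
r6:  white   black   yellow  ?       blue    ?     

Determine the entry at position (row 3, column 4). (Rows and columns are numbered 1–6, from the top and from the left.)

Cell (r2,c2): row 2 has {red,blue,green,black}; column 2 has {red,blue,black,white} → yellow.
Cell (r2,c4): row 2 has {red,blue,green,yellow,black}; column 4 has {blue} → white.
Cell (r4,c3): row 4 has {red,blue,green}; column 3 has {yellow,black} → white.
Cell (r4,c6): row 4 has {red,blue,green,white}; column 6 has {red,blue,black} → yellow.
Cell (r5,c3): row 5 has {red,blue,black,white}; column 3 has {yellow,black,white} → green.
Cell (r5,c5): row 5 has {red,blue,green,black,white}; column 5 has {red,blue,green,white} → yellow.
Cell (r6,c6): row 6 has {blue,yellow,black,white}; column 6 has {red,blue,yellow,black} → green.
Cell (r1,c2): row 1 is empty so far; column 2 has {red,blue,yellow,black,white} → green.
Cell (r1,c5): row 1 has {green}; column 5 has {red,blue,green,yellow,white} → black.
Cell (r1,c6): row 1 has {green,black}; column 6 has {red,blue,green,yellow,black} → white.
Cell (r3,c3): row 3 has {blue,black,white}; column 3 has {green,yellow,black,white} → red.
Cell (r4,c4): row 4 has {red,blue,green,yellow,white}; column 4 has {blue,white} → black.
Cell (r6,c4): row 6 has {blue,green,yellow,black,white}; column 4 has {blue,black,white} → red.
Cell (r1,c3): row 1 has {green,black,white}; column 3 has {red,green,yellow,black,white} → blue.
Cell (r1,c4): row 1 has {blue,green,black,white}; column 4 has {red,blue,black,white} → yellow.
Cell (r3,c1): row 3 has {red,blue,black,white}; column 1 has {blue,green,black,white} → yellow.
Cell (r3,c4): row 3 has {red,blue,yellow,black,white}; column 4 has {red,blue,yellow,black,white} → green.

green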